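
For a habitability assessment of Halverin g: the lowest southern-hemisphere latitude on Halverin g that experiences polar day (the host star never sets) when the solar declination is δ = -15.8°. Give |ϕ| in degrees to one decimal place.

|ϕ| = 74.2°

Polar day requires cos h₀ = −tan ϕ tan δ ≤ −1, i.e. tan ϕ tan δ ≥ 1.
The boundary is |tan ϕ| · |tan δ| = 1, so |ϕ| = 90° − |δ| = 90° − 15.8° = 74.2° in the southern hemisphere.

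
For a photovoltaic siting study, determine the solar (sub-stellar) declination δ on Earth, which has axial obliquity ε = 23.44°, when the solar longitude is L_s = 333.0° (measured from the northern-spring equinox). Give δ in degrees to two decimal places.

sin δ = sin ε · sin L_s = sin 23.44° × sin 333.0° = -0.180592.
δ = arcsin(-0.180592) = -10.40°.

δ = -10.40°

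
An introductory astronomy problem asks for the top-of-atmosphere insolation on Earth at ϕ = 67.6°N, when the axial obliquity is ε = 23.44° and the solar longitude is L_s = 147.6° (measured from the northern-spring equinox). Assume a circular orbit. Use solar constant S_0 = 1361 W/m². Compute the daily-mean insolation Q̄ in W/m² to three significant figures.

Q̄ ≈ 319 W/m²

Solar declination: sin δ = sin ε · sin L_s = sin 23.44° × sin 147.6° = 0.21315, so δ = +12.307°.
cos h₀ = −tan(+67.6°) tan(+12.307°) = -0.5293, h₀ = 2.1286 rad.
Bracket: h₀ sin ϕ sin δ + cos ϕ cos δ sin h₀ = 2.1286×0.92455×0.21315 + 0.38107×0.97702×0.84844 = 0.419479 + 0.315885 = 0.735364.
Q̄ = (S_0/π) × [bracket] = (1361/π) × 0.735364 = 318.6 W/m².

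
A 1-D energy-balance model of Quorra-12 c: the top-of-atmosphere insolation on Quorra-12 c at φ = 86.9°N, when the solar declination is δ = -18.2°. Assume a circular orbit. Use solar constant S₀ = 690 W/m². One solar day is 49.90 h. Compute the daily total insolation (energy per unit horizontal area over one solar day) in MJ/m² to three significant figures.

0.00 MJ/m²

cos H₀ = −tan(+86.9°) tan(-18.200°) = 6.0708 ≥ 1 ⇒ polar night, H₀ = 0 and Q̄ = 0.
Daily total = Q̄ × 49.90 h × 3600 s/h = 0.00 MJ/m².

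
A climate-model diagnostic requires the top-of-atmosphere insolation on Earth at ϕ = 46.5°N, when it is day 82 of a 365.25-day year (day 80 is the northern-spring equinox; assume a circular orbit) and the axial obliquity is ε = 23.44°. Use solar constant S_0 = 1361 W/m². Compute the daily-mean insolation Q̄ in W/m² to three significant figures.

Q̄ ≈ 305 W/m²

Solar longitude: L_s = 360° × (82 − 80)/365.25 = 1.971°.
sin δ = sin 23.44° × sin 1.971° = 0.01368, so δ = +0.784°.
cos h₀ = −tan(+46.5°) tan(+0.784°) = -0.0144, h₀ = 1.5852 rad.
Bracket: h₀ sin ϕ sin δ + cos ϕ cos δ sin h₀ = 1.5852×0.72537×0.01368 + 0.68835×0.99991×0.99990 = 0.015730 + 0.688219 = 0.703949.
Q̄ = (S_0/π) × [bracket] = (1361/π) × 0.703949 = 305.0 W/m².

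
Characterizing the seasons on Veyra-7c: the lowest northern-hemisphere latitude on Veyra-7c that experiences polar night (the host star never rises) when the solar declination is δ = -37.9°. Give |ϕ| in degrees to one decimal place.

Polar night requires cos h₀ = −tan ϕ tan δ ≥ 1, i.e. tan ϕ tan δ ≤ −1.
The boundary is |tan ϕ| · |tan δ| = 1, so |ϕ| = 90° − |δ| = 90° − 37.9° = 52.1° in the northern hemisphere.

|ϕ| = 52.1°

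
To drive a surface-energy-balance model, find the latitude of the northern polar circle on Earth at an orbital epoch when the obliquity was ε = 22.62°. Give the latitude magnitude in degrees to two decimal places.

The polar circle is the lowest latitude that experiences at least one full rotation of continuous daylight at the northern-summer solstice; it lies at |φ| = 90° − ε = 90° − 22.62° = 67.38°.

67.38°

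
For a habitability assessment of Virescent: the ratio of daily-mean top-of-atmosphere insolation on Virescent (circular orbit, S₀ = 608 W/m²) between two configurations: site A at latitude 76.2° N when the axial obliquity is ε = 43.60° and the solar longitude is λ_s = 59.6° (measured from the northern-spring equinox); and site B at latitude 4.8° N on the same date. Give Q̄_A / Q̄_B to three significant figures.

— Configuration A (φ=+76.2°):
Solar declination: sin δ = sin ε · sin λ_s = sin 43.60° × sin 59.6° = 0.59481, so δ = +36.499°.
cos H₀ = −tan(+76.2°) tan(+36.499°) = -3.0125 ≤ −1 ⇒ polar day, H₀ = π.
Bracket: H₀ sin φ sin δ + cos φ cos δ sin H₀ = 3.1416×0.97113×0.59481 + 0.23853×0.80387×0.00000 = 1.814707 + 0.000000 = 1.814707.
Q̄ = (S₀/π) × [bracket] = (608/π) × 1.814707 = 351.20 W/m².
— Configuration B (φ=+4.8°):
cos H₀ = −tan(+4.8°) tan(+36.499°) = -0.0621, H₀ = 1.6330 rad.
Bracket: H₀ sin φ sin δ + cos φ cos δ sin H₀ = 1.6330×0.08368×0.59481 + 0.99649×0.80387×0.99807 = 0.081280 + 0.799502 = 0.880782.
Q̄ = (S₀/π) × [bracket] = (608/π) × 0.880782 = 170.46 W/m².
Ratio Q̄_A / Q̄_B = 351.20 / 170.46 = 2.060.

Q̄_A / Q̄_B ≈ 2.06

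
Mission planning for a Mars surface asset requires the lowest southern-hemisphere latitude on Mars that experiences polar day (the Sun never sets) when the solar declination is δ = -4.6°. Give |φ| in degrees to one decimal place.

Polar day requires cos H₀ = −tan φ tan δ ≤ −1, i.e. tan φ tan δ ≥ 1.
The boundary is |tan φ| · |tan δ| = 1, so |φ| = 90° − |δ| = 90° − 4.6° = 85.4° in the southern hemisphere.

|φ| = 85.4°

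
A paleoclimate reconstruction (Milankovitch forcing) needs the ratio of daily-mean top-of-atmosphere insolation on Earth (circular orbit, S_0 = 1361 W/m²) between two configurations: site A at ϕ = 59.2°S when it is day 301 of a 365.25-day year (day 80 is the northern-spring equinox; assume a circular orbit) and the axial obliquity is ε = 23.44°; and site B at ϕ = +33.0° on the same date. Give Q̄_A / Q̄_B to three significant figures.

Q̄_A / Q̄_B ≈ 1.41

— Configuration A (ϕ=-59.2°):
Solar longitude: L_s = 360° × (301 − 80)/365.25 = 217.823°.
sin δ = sin 23.44° × sin 217.823° = -0.24394, so δ = -14.119°.
cos h₀ = −tan(-59.2°) tan(-14.119°) = -0.4220, h₀ = 2.0064 rad.
Bracket: h₀ sin ϕ sin δ + cos ϕ cos δ sin h₀ = 2.0064×-0.85896×-0.24394 + 0.51204×0.96979×0.90662 = 0.420410 + 0.450201 = 0.870611.
Q̄ = (S_0/π) × [bracket] = (1361/π) × 0.870611 = 377.17 W/m².
— Configuration B (ϕ=+33.0°):
cos h₀ = −tan(+33.0°) tan(-14.119°) = 0.1633, h₀ = 1.4067 rad.
Bracket: h₀ sin ϕ sin δ + cos ϕ cos δ sin h₀ = 1.4067×0.54464×-0.24394 + 0.83867×0.96979×0.98657 = -0.186893 + 0.802411 = 0.615518.
Q̄ = (S_0/π) × [bracket] = (1361/π) × 0.615518 = 266.65 W/m².
Ratio Q̄_A / Q̄_B = 377.17 / 266.65 = 1.414.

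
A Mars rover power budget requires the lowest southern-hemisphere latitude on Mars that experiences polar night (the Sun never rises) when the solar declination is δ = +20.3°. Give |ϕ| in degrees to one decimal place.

|ϕ| = 69.7°

Polar night requires cos h₀ = −tan ϕ tan δ ≥ 1, i.e. tan ϕ tan δ ≤ −1.
The boundary is |tan ϕ| · |tan δ| = 1, so |ϕ| = 90° − |δ| = 90° − 20.3° = 69.7° in the southern hemisphere.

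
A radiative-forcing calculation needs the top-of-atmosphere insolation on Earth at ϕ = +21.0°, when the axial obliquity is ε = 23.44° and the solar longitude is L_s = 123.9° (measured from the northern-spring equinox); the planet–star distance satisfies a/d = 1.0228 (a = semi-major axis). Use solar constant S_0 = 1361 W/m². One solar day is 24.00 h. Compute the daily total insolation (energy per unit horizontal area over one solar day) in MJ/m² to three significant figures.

42.1 MJ/m²

Solar declination: sin δ = sin ε · sin L_s = sin 23.44° × sin 123.9° = 0.33017, so δ = +19.279°.
cos h₀ = −tan(+21.0°) tan(+19.279°) = -0.1343, h₀ = 1.7055 rad.
Bracket: h₀ sin ϕ sin δ + cos ϕ cos δ sin h₀ = 1.7055×0.35837×0.33017 + 0.93358×0.94392×0.99094 = 0.201800 + 0.873241 = 1.075041.
Inverse-square distance factor (a/d)² = 1.0228² = 1.046120.
Q̄ = (S_0/π) × 1.046120 × [bracket] = (1361/π) × 1.046120 × 1.075041 = 487.21 W/m².
Daily total = Q̄ × 24.00 h × 3600 s/h = 487.21 × 24.00 × 3600 / 10⁶ = 42.09 MJ/m².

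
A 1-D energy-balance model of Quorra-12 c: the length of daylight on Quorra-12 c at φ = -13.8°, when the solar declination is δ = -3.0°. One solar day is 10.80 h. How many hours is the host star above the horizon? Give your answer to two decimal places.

cos H₀ = −tan φ · tan δ = −tan(-13.8°) × tan(-3.000°) = -0.0129, so H₀ = 1.5837 rad = 90.74°.
Daylight = 2H₀/(2π) × 10.80 h = (1.5837/π) × 10.80 = 5.44 h.

5.44 h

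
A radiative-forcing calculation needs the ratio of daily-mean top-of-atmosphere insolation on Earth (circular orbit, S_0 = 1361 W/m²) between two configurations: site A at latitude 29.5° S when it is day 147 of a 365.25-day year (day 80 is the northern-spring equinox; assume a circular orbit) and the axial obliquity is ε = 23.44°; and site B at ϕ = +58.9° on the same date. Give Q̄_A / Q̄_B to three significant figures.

Q̄_A / Q̄_B ≈ 0.511

— Configuration A (ϕ=-29.5°):
Solar longitude: L_s = 360° × (147 − 80)/365.25 = 66.037°.
sin δ = sin 23.44° × sin 66.037° = 0.36350, so δ = +21.315°.
cos h₀ = −tan(-29.5°) tan(+21.315°) = 0.2208, h₀ = 1.3482 rad.
Bracket: h₀ sin ϕ sin δ + cos ϕ cos δ sin h₀ = 1.3482×-0.49242×0.36350 + 0.87036×0.93159×0.97533 = -0.241321 + 0.790816 = 0.549495.
Q̄ = (S_0/π) × [bracket] = (1361/π) × 0.549495 = 238.05 W/m².
— Configuration B (ϕ=+58.9°):
cos h₀ = −tan(+58.9°) tan(+21.315°) = -0.6468, h₀ = 2.2742 rad.
Bracket: h₀ sin ϕ sin δ + cos ϕ cos δ sin h₀ = 2.2742×0.85627×0.36350 + 0.51653×0.93159×0.76263 = 0.707854 + 0.366973 = 1.074827.
Q̄ = (S_0/π) × [bracket] = (1361/π) × 1.074827 = 465.64 W/m².
Ratio Q̄_A / Q̄_B = 238.05 / 465.64 = 0.5112.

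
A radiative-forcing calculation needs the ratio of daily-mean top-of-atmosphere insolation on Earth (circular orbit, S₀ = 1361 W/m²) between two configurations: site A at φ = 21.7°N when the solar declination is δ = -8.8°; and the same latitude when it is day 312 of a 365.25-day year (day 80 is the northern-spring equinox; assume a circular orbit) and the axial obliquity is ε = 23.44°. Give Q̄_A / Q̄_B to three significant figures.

— Configuration A (φ=+21.7°):
cos H₀ = −tan(+21.7°) tan(-8.800°) = 0.0616, H₀ = 1.5092 rad.
Bracket: H₀ sin φ sin δ + cos φ cos δ sin H₀ = 1.5092×0.36975×-0.15299 + 0.92913×0.98823×0.99810 = -0.085373 + 0.916450 = 0.831077.
Q̄ = (S₀/π) × [bracket] = (1361/π) × 0.831077 = 360.04 W/m².
— Configuration B (φ=+21.7°):
Solar longitude: λ_s = 360° × (312 − 80)/365.25 = 228.665°.
sin δ = sin 23.44° × sin 228.665° = -0.29869, so δ = -17.379°.
cos H₀ = −tan(+21.7°) tan(-17.379°) = 0.1245, H₀ = 1.4459 rad.
Bracket: H₀ sin φ sin δ + cos φ cos δ sin H₀ = 1.4459×0.36975×-0.29869 + 0.92913×0.95435×0.99221 = -0.159686 + 0.879808 = 0.720122.
Q̄ = (S₀/π) × [bracket] = (1361/π) × 0.720122 = 311.97 W/m².
Ratio Q̄_A / Q̄_B = 360.04 / 311.97 = 1.154.

Q̄_A / Q̄_B ≈ 1.15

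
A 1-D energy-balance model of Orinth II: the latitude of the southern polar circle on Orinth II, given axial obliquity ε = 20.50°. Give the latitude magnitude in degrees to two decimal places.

The polar circle is the lowest latitude that experiences at least one full rotation of continuous darkness at the northern-summer solstice; it lies at |ϕ| = 90° − ε = 90° − 20.50° = 69.50°.

69.50°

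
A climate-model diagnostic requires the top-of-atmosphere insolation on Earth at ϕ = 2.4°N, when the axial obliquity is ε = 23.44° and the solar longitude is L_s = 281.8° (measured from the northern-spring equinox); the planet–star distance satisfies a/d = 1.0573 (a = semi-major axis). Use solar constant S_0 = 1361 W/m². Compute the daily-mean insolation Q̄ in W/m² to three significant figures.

Q̄ ≈ 433 W/m²

Solar declination: sin δ = sin ε · sin L_s = sin 23.44° × sin 281.8° = -0.38938, so δ = -22.916°.
cos h₀ = −tan(+2.4°) tan(-22.916°) = 0.0177, h₀ = 1.5531 rad.
Bracket: h₀ sin ϕ sin δ + cos ϕ cos δ sin h₀ = 1.5531×0.04188×-0.38938 + 0.99912×0.92108×0.99984 = -0.025327 + 0.920122 = 0.894795.
Inverse-square distance factor (a/d)² = 1.0573² = 1.117883.
Q̄ = (S_0/π) × 1.117883 × [bracket] = (1361/π) × 1.117883 × 0.894795 = 433.3 W/m².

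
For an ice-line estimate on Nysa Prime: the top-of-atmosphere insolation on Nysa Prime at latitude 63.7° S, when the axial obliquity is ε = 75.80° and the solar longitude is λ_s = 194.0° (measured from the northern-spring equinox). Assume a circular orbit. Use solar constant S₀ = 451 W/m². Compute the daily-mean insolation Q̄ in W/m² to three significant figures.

Solar declination: sin δ = sin ε · sin λ_s = sin 75.80° × sin 194.0° = -0.23453, so δ = -13.564°.
cos H₀ = −tan(-63.7°) tan(-13.564°) = -0.4882, H₀ = 2.0808 rad.
Bracket: H₀ sin φ sin δ + cos φ cos δ sin H₀ = 2.0808×-0.89649×-0.23453 + 0.44307×0.97211×0.87276 = 0.437496 + 0.375909 = 0.813405.
Q̄ = (S₀/π) × [bracket] = (451/π) × 0.813405 = 116.8 W/m².

Q̄ ≈ 117 W/m²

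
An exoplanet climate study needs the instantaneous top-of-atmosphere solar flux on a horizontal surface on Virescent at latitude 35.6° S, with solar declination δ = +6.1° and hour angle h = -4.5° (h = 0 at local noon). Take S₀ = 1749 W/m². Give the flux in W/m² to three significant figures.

cos θ_z = sin φ sin δ + cos φ cos δ cos h = -0.061859 + 0.806005 = 0.744146.
Flux = S₀ · cos θ_z = 1749 × 0.744146 = 1302 W/m².

1.30e+03 W/m²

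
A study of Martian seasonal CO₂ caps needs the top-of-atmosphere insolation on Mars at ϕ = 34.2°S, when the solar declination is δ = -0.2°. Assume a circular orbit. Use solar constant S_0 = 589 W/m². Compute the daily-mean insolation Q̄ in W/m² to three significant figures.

Q̄ ≈ 156 W/m²

cos h₀ = −tan(-34.2°) tan(-0.200°) = -0.0024, h₀ = 1.5732 rad.
Bracket: h₀ sin ϕ sin δ + cos ϕ cos δ sin h₀ = 1.5732×-0.56208×-0.00349 + 0.82708×0.99999×1.00000 = 0.003086 + 0.827072 = 0.830158.
Q̄ = (S_0/π) × [bracket] = (589/π) × 0.830158 = 155.6 W/m².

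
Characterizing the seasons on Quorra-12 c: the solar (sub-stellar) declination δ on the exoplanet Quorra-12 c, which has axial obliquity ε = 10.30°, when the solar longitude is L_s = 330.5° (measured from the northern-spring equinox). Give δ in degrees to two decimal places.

sin δ = sin ε · sin L_s = sin 10.30° × sin 330.5° = -0.088046.
δ = arcsin(-0.088046) = -5.05°.

δ = -5.05°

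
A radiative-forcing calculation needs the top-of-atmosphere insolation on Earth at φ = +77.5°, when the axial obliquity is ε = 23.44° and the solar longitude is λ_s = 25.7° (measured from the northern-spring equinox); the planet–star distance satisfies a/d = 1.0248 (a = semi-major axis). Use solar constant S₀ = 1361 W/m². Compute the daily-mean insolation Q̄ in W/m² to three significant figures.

Q̄ ≈ 250 W/m²

Solar declination: sin δ = sin ε · sin λ_s = sin 23.44° × sin 25.7° = 0.17250, so δ = +9.933°.
cos H₀ = −tan(+77.5°) tan(+9.933°) = -0.7900, H₀ = 2.4815 rad.
Bracket: H₀ sin φ sin δ + cos φ cos δ sin H₀ = 2.4815×0.97630×0.17250 + 0.21644×0.98501×0.61316 = 0.417914 + 0.130723 = 0.548637.
Inverse-square distance factor (a/d)² = 1.0248² = 1.050215.
Q̄ = (S₀/π) × 1.050215 × [bracket] = (1361/π) × 1.050215 × 0.548637 = 249.6 W/m².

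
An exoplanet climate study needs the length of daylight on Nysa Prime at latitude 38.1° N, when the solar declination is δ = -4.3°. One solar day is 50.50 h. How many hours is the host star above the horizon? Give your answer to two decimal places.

cos H₀ = −tan φ · tan δ = −tan(+38.1°) × tan(-4.300°) = 0.0590, so H₀ = 1.5118 rad = 86.62°.
Daylight = 2H₀/(2π) × 50.50 h = (1.5118/π) × 50.50 = 24.30 h.

24.30 h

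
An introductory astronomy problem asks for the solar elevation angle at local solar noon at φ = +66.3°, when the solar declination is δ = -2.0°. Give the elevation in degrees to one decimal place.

At local noon the hour angle is zero, so the zenith angle equals |φ − δ| = |+66.3° − (-2.000°)| = 68.300°.
Elevation = 90° − 68.300° = 21.7°.

21.7°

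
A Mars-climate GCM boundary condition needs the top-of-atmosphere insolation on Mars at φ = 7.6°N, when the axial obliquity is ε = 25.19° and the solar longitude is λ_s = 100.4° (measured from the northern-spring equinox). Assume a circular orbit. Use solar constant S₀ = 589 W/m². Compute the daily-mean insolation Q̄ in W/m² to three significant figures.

Solar declination: sin δ = sin ε · sin λ_s = sin 25.19° × sin 100.4° = 0.41863, so δ = +24.748°.
cos H₀ = −tan(+7.6°) tan(+24.748°) = -0.0615, H₀ = 1.6323 rad.
Bracket: H₀ sin φ sin δ + cos φ cos δ sin H₀ = 1.6323×0.13226×0.41863 + 0.99122×0.90816×0.99811 = 0.090377 + 0.898485 = 0.988862.
Q̄ = (S₀/π) × [bracket] = (589/π) × 0.988862 = 185.4 W/m².

Q̄ ≈ 185 W/m²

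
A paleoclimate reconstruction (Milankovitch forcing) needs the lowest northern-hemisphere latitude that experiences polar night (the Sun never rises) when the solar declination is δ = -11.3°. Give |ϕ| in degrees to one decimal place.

Polar night requires cos h₀ = −tan ϕ tan δ ≥ 1, i.e. tan ϕ tan δ ≤ −1.
The boundary is |tan ϕ| · |tan δ| = 1, so |ϕ| = 90° − |δ| = 90° − 11.3° = 78.7° in the northern hemisphere.

|ϕ| = 78.7°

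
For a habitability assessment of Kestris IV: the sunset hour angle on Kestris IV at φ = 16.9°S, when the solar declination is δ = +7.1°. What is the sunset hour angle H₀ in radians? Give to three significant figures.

cos H₀ = −tan φ · tan δ = −tan(-16.9°) × tan(+7.100°) = 0.0378, so H₀ = 1.5329 rad = 87.83°.

H₀ = 1.53 rad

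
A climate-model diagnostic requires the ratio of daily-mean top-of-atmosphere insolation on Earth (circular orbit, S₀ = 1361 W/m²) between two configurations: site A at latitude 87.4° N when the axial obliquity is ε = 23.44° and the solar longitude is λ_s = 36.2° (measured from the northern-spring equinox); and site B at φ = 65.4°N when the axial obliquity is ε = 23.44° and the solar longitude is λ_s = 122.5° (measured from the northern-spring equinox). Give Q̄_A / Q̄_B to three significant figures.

— Configuration A (φ=+87.4°):
Solar declination: sin δ = sin ε · sin λ_s = sin 23.44° × sin 36.2° = 0.23494, so δ = +13.588°.
cos H₀ = −tan(+87.4°) tan(+13.588°) = -5.3227 ≤ −1 ⇒ polar day, H₀ = π.
Bracket: H₀ sin φ sin δ + cos φ cos δ sin H₀ = 3.1416×0.99897×0.23494 + 0.04536×0.97201×0.00000 = 0.737327 + 0.000000 = 0.737327.
Q̄ = (S₀/π) × [bracket] = (1361/π) × 0.737327 = 319.42 W/m².
— Configuration B (φ=+65.4°):
Solar declination: sin δ = sin ε · sin λ_s = sin 23.44° × sin 122.5° = 0.33549, so δ = +19.602°.
cos H₀ = −tan(+65.4°) tan(+19.602°) = -0.7779, H₀ = 2.4620 rad.
Bracket: H₀ sin φ sin δ + cos φ cos δ sin H₀ = 2.4620×0.90924×0.33549 + 0.41628×0.94204×0.62844 = 0.751011 + 0.246444 = 0.997455.
Q̄ = (S₀/π) × [bracket] = (1361/π) × 0.997455 = 432.12 W/m².
Ratio Q̄_A / Q̄_B = 319.42 / 432.12 = 0.7392.

Q̄_A / Q̄_B ≈ 0.739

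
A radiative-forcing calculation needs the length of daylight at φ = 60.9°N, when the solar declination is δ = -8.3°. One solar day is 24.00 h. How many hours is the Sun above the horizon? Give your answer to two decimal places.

cos H₀ = −tan φ · tan δ = −tan(+60.9°) × tan(-8.300°) = 0.2621, so H₀ = 1.3056 rad = 74.81°.
Daylight = 2H₀/(2π) × 24.00 h = (1.3056/π) × 24.00 = 9.97 h.

9.97 h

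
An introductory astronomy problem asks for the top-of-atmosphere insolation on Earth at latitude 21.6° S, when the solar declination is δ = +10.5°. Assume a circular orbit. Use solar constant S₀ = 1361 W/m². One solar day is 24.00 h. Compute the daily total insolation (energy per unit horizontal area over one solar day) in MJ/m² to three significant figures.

cos H₀ = −tan(-21.6°) tan(+10.500°) = 0.0734, H₀ = 1.4973 rad.
Bracket: H₀ sin φ sin δ + cos φ cos δ sin H₀ = 1.4973×-0.36812×0.18224 + 0.92978×0.98325×0.99730 = -0.100448 + 0.911738 = 0.811290.
Q̄ = (S₀/π) × [bracket] = (1361/π) × 0.811290 = 351.47 W/m².
Daily total = Q̄ × 24.00 h × 3600 s/h = 351.47 × 24.00 × 3600 / 10⁶ = 30.37 MJ/m².

30.4 MJ/m²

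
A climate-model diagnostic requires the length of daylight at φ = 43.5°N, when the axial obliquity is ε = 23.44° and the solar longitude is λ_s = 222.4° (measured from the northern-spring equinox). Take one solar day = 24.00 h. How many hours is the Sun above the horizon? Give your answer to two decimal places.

9.96 h

Solar declination: sin δ = sin ε · sin λ_s = sin 23.44° × sin 222.4° = -0.26823, so δ = -15.559°.
cos H₀ = −tan φ · tan δ = −tan(+43.5°) × tan(-15.559°) = 0.2642, so H₀ = 1.3034 rad = 74.68°.
Daylight = 2H₀/(2π) × 24.00 h = (1.3034/π) × 24.00 = 9.96 h.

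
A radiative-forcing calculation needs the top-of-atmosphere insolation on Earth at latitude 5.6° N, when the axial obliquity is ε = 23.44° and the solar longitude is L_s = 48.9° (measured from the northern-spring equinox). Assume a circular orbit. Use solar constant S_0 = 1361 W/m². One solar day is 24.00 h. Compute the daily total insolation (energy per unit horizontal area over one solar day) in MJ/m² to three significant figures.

Solar declination: sin δ = sin ε · sin L_s = sin 23.44° × sin 48.9° = 0.29976, so δ = +17.443°.
cos h₀ = −tan(+5.6°) tan(+17.443°) = -0.0308, h₀ = 1.6016 rad.
Bracket: h₀ sin ϕ sin δ + cos ϕ cos δ sin h₀ = 1.6016×0.09758×0.29976 + 0.99523×0.95402×0.99953 = 0.046848 + 0.949023 = 0.995871.
Q̄ = (S_0/π) × [bracket] = (1361/π) × 0.995871 = 431.43 W/m².
Daily total = Q̄ × 24.00 h × 3600 s/h = 431.43 × 24.00 × 3600 / 10⁶ = 37.28 MJ/m².

37.3 MJ/m²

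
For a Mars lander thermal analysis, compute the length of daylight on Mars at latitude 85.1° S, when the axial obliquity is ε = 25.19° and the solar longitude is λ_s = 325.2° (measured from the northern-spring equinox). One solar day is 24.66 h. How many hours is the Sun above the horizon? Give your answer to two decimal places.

24.66 h

Solar declination: sin δ = sin ε · sin λ_s = sin 25.19° × sin 325.2° = -0.24291, so δ = -14.058°.
Sunrise equation: cos H₀ = −tan φ · tan δ = -2.9209 ≤ −1, so the Sun never sets (polar day) and H₀ = π.
Daylight = 2H₀/(2π) × 24.66 h = (3.1416/π) × 24.66 = 24.66 h.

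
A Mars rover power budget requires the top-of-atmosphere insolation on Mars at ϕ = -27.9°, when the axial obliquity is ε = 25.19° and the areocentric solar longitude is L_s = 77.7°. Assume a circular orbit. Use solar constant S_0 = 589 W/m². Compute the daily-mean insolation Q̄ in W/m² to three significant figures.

sin δ = sin 25.19° × sin 77.7° = 0.41585, so δ = +24.573°.
cos h₀ = −tan(-27.9°) tan(+24.573°) = 0.2421, h₀ = 1.3263 rad.
Bracket: h₀ sin ϕ sin δ + cos ϕ cos δ sin h₀ = 1.3263×-0.46793×0.41585 + 0.88377×0.90943×0.97025 = -0.258083 + 0.779816 = 0.521733.
Q̄ = (S_0/π) × [bracket] = (589/π) × 0.521733 = 97.82 W/m².

Q̄ ≈ 97.8 W/m²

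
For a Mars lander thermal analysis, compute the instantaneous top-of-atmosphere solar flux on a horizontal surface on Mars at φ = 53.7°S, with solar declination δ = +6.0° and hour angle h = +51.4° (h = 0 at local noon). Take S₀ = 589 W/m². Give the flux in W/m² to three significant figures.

cos θ_z = sin φ sin δ + cos φ cos δ cos h = -0.084242 + 0.367322 = 0.283080.
Flux = S₀ · cos θ_z = 589 × 0.283080 = 166.7 W/m².

167 W/m²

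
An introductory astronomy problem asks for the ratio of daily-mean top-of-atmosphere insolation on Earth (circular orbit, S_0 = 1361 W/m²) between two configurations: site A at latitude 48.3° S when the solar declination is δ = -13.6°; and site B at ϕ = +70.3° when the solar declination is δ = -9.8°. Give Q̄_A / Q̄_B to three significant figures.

Q̄_A / Q̄_B ≈ 7.89

— Configuration A (ϕ=-48.3°):
cos h₀ = −tan(-48.3°) tan(-13.600°) = -0.2715, h₀ = 1.8458 rad.
Bracket: h₀ sin ϕ sin δ + cos ϕ cos δ sin h₀ = 1.8458×-0.74664×-0.23514 + 0.66523×0.97196×0.96243 = 0.324058 + 0.622285 = 0.946343.
Q̄ = (S_0/π) × [bracket] = (1361/π) × 0.946343 = 409.97 W/m².
— Configuration B (ϕ=+70.3°):
cos h₀ = −tan(+70.3°) tan(-9.800°) = 0.4824, h₀ = 1.0674 rad.
Bracket: h₀ sin ϕ sin δ + cos ϕ cos δ sin h₀ = 1.0674×0.94147×-0.17021 + 0.33710×0.98541×0.87594 = -0.171048 + 0.290971 = 0.119923.
Q̄ = (S_0/π) × [bracket] = (1361/π) × 0.119923 = 51.953 W/m².
Ratio Q̄_A / Q̄_B = 409.97 / 51.953 = 7.891.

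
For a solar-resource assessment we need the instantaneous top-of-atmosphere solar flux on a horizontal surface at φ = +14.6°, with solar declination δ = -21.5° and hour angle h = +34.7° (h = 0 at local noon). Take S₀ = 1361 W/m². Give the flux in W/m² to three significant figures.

882 W/m²

cos θ_z = sin φ sin δ + cos φ cos δ cos h = -0.092384 + 0.740237 = 0.647853.
Flux = S₀ · cos θ_z = 1361 × 0.647853 = 881.7 W/m².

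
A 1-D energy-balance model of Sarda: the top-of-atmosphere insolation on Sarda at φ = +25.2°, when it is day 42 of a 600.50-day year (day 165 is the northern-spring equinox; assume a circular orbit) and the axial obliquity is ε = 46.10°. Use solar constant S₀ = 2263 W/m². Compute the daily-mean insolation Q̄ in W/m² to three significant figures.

Q̄ ≈ 186 W/m²

Solar longitude: λ_s = 360° × (42 − 165)/600.50 = -73.739°, i.e. -73.739° + 360° = 286.261°.
sin δ = sin 46.10° × sin 286.261° = -0.69172, so δ = -43.767°.
cos H₀ = −tan(+25.2°) tan(-43.767°) = 0.4507, H₀ = 1.1032 rad.
Bracket: H₀ sin φ sin δ + cos φ cos δ sin H₀ = 1.1032×0.42578×-0.69172 + 0.90483×0.72216×0.89266 = -0.324915 + 0.583293 = 0.258378.
Q̄ = (S₀/π) × [bracket] = (2263/π) × 0.258378 = 186.1 W/m².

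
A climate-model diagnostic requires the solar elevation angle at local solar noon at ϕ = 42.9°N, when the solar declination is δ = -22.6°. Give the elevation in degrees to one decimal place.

At local noon the hour angle is zero, so the zenith angle equals |ϕ − δ| = |+42.9° − (-22.600°)| = 65.500°.
Elevation = 90° − 65.500° = 24.5°.

24.5°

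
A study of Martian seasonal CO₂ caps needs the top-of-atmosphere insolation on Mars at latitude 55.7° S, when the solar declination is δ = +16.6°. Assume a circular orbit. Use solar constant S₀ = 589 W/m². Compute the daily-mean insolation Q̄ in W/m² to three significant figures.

Q̄ ≈ 41.6 W/m²

cos H₀ = −tan(-55.7°) tan(+16.600°) = 0.4370, H₀ = 1.1185 rad.
Bracket: H₀ sin φ sin δ + cos φ cos δ sin H₀ = 1.1185×-0.82610×0.28569 + 0.56353×0.95832×0.89945 = -0.263976 + 0.485741 = 0.221765.
Q̄ = (S₀/π) × [bracket] = (589/π) × 0.221765 = 41.58 W/m².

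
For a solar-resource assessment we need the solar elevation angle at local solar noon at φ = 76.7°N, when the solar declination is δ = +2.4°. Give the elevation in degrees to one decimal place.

15.7°

At local noon the hour angle is zero, so the zenith angle equals |φ − δ| = |+76.7° − (+2.400°)| = 74.300°.
Elevation = 90° − 74.300° = 15.7°.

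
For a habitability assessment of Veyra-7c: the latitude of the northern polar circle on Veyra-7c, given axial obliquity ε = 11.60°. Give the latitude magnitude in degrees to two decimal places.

The polar circle is the lowest latitude that experiences at least one full rotation of continuous daylight at the northern-summer solstice; it lies at |ϕ| = 90° − ε = 90° − 11.60° = 78.40°.

78.40°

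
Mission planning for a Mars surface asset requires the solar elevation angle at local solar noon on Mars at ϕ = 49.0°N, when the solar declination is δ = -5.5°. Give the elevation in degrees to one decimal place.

At local noon the hour angle is zero, so the zenith angle equals |ϕ − δ| = |+49.0° − (-5.500°)| = 54.500°.
Elevation = 90° − 54.500° = 35.5°.

35.5°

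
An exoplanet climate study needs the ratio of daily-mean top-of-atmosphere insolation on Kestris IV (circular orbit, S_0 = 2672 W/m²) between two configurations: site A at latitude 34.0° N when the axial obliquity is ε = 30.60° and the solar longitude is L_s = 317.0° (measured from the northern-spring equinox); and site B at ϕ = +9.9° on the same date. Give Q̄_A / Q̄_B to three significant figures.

— Configuration A (ϕ=+34.0°):
Solar declination: sin δ = sin ε · sin L_s = sin 30.60° × sin 317.0° = -0.34717, so δ = -20.314°.
cos h₀ = −tan(+34.0°) tan(-20.314°) = 0.2497, h₀ = 1.3184 rad.
Bracket: h₀ sin ϕ sin δ + cos ϕ cos δ sin h₀ = 1.3184×0.55919×-0.34717 + 0.82904×0.93780×0.96832 = -0.255946 + 0.752843 = 0.496897.
Q̄ = (S_0/π) × [bracket] = (2672/π) × 0.496897 = 422.62 W/m².
— Configuration B (ϕ=+9.9°):
cos h₀ = −tan(+9.9°) tan(-20.314°) = 0.0646, h₀ = 1.5061 rad.
Bracket: h₀ sin ϕ sin δ + cos ϕ cos δ sin h₀ = 1.5061×0.17193×-0.34717 + 0.98511×0.93780×0.99791 = -0.089898 + 0.921905 = 0.832007.
Q̄ = (S_0/π) × [bracket] = (2672/π) × 0.832007 = 707.64 W/m².
Ratio Q̄_A / Q̄_B = 422.62 / 707.64 = 0.5972.

Q̄_A / Q̄_B ≈ 0.597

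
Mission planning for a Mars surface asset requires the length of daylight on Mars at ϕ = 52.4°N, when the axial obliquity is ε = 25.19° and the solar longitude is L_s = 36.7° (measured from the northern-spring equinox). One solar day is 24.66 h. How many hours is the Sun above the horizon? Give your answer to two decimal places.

15.07 h

Solar declination: sin δ = sin ε · sin L_s = sin 25.19° × sin 36.7° = 0.25436, so δ = +14.736°.
cos h₀ = −tan ϕ · tan δ = −tan(+52.4°) × tan(+14.736°) = -0.3415, so h₀ = 1.9193 rad = 109.97°.
Daylight = 2h₀/(2π) × 24.66 h = (1.9193/π) × 24.66 = 15.07 h.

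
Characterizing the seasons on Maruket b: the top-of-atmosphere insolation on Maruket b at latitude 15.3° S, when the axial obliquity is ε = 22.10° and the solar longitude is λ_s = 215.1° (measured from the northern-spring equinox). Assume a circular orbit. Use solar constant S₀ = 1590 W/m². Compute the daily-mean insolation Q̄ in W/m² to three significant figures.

Solar declination: sin δ = sin ε · sin λ_s = sin 22.10° × sin 215.1° = -0.21633, so δ = -12.494°.
cos H₀ = −tan(-15.3°) tan(-12.494°) = -0.0606, H₀ = 1.6315 rad.
Bracket: H₀ sin φ sin δ + cos φ cos δ sin H₀ = 1.6315×-0.26387×-0.21633 + 0.96456×0.97632×0.99816 = 0.093131 + 0.939986 = 1.033117.
Q̄ = (S₀/π) × [bracket] = (1590/π) × 1.033117 = 522.9 W/m².

Q̄ ≈ 523 W/m²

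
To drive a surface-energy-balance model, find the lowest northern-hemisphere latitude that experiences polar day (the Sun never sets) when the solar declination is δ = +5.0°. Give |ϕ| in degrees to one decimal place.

|ϕ| = 85.0°

Polar day requires cos h₀ = −tan ϕ tan δ ≤ −1, i.e. tan ϕ tan δ ≥ 1.
The boundary is |tan ϕ| · |tan δ| = 1, so |ϕ| = 90° − |δ| = 90° − 5.0° = 85.0° in the northern hemisphere.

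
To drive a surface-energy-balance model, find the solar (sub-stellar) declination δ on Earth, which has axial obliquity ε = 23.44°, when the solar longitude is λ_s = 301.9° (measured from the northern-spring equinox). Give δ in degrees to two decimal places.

δ = -19.74°

sin δ = sin ε · sin λ_s = sin 23.44° × sin 301.9° = -0.337711.
δ = arcsin(-0.337711) = -19.74°.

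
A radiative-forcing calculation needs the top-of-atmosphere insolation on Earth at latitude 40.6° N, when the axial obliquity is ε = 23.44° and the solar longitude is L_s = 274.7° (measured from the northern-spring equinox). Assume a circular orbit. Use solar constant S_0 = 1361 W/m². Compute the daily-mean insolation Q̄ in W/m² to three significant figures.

Q̄ ≈ 147 W/m²

Solar declination: sin δ = sin ε · sin L_s = sin 23.44° × sin 274.7° = -0.39645, so δ = -23.356°.
cos h₀ = −tan(+40.6°) tan(-23.356°) = 0.3701, h₀ = 1.1916 rad.
Bracket: h₀ sin ϕ sin δ + cos ϕ cos δ sin h₀ = 1.1916×0.65077×-0.39645 + 0.75927×0.91806×0.92898 = -0.307430 + 0.647551 = 0.340121.
Q̄ = (S_0/π) × [bracket] = (1361/π) × 0.340121 = 147.3 W/m².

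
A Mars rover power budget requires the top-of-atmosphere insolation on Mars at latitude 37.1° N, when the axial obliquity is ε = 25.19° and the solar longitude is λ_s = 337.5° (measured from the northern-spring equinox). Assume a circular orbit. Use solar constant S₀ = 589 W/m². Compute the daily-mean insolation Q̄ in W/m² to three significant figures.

Solar declination: sin δ = sin ε · sin λ_s = sin 25.19° × sin 337.5° = -0.16288, so δ = -9.374°.
cos H₀ = −tan(+37.1°) tan(-9.374°) = 0.1249, H₀ = 1.4456 rad.
Bracket: H₀ sin φ sin δ + cos φ cos δ sin H₀ = 1.4456×0.60321×-0.16288 + 0.79758×0.98665×0.99218 = -0.142031 + 0.780778 = 0.638747.
Q̄ = (S₀/π) × [bracket] = (589/π) × 0.638747 = 119.8 W/m².

Q̄ ≈ 120 W/m²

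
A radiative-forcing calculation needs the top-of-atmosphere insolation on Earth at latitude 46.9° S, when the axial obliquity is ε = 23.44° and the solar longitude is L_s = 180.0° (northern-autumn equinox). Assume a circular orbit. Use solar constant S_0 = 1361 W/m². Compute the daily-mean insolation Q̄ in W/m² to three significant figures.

Q̄ ≈ 296 W/m²

Solar declination: sin δ = sin ε · sin L_s = sin 23.44° × sin 180.0° = 0.00000, so δ = +0.000°.
cos h₀ = −tan(-46.9°) tan(+0.000°) = 0.0000, h₀ = 1.5708 rad.
Bracket: h₀ sin ϕ sin δ + cos ϕ cos δ sin h₀ = 1.5708×-0.73016×0.00000 + 0.68327×1.00000×1.00000 = -0.000000 + 0.683270 = 0.683270.
Q̄ = (S_0/π) × [bracket] = (1361/π) × 0.683270 = 296.0 W/m².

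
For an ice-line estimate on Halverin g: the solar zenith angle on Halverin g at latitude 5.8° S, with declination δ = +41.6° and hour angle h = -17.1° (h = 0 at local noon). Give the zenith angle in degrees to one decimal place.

θ_z = 49.9°

cos θ_z = sin φ sin δ + cos φ cos δ cos h = -0.067094 + 0.711081 = 0.643987.
θ_z = arccos(0.643987) = 49.9°.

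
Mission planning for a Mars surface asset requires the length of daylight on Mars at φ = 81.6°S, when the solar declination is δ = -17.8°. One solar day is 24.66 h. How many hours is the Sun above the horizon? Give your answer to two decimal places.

Sunrise equation: cos H₀ = −tan φ · tan δ = -2.1742 ≤ −1, so the Sun never sets (polar day) and H₀ = π.
Daylight = 2H₀/(2π) × 24.66 h = (3.1416/π) × 24.66 = 24.66 h.

24.66 h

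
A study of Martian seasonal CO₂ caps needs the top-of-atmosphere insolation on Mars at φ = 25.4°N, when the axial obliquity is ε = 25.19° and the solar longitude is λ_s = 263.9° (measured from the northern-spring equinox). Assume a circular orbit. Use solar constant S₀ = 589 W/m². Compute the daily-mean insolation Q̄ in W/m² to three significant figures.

Solar declination: sin δ = sin ε · sin λ_s = sin 25.19° × sin 263.9° = -0.42321, so δ = -25.038°.
cos H₀ = −tan(+25.4°) tan(-25.038°) = 0.2218, H₀ = 1.3471 rad.
Bracket: H₀ sin φ sin δ + cos φ cos δ sin H₀ = 1.3471×0.42894×-0.42321 + 0.90334×0.90603×0.97509 = -0.244541 + 0.798065 = 0.553524.
Q̄ = (S₀/π) × [bracket] = (589/π) × 0.553524 = 103.8 W/m².

Q̄ ≈ 104 W/m²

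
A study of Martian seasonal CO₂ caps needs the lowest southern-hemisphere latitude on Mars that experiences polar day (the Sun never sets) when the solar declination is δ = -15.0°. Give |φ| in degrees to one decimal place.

|φ| = 75.0°

Polar day requires cos H₀ = −tan φ tan δ ≤ −1, i.e. tan φ tan δ ≥ 1.
The boundary is |tan φ| · |tan δ| = 1, so |φ| = 90° − |δ| = 90° − 15.0° = 75.0° in the southern hemisphere.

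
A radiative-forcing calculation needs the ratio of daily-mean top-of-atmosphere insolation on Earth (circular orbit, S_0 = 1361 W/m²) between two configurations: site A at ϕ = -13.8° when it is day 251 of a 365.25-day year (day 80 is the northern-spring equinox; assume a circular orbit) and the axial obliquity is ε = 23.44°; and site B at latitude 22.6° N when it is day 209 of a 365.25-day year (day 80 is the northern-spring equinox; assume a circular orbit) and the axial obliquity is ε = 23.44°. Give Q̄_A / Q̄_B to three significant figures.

Q̄_A / Q̄_B ≈ 0.873

— Configuration A (ϕ=-13.8°):
Solar longitude: L_s = 360° × (251 − 80)/365.25 = 168.542°.
sin δ = sin 23.44° × sin 168.542° = 0.07902, so δ = +4.532°.
cos h₀ = −tan(-13.8°) tan(+4.532°) = 0.0195, h₀ = 1.5513 rad.
Bracket: h₀ sin ϕ sin δ + cos ϕ cos δ sin h₀ = 1.5513×-0.23853×0.07902 + 0.97113×0.99687×0.99981 = -0.029240 + 0.967906 = 0.938666.
Q̄ = (S_0/π) × [bracket] = (1361/π) × 0.938666 = 406.65 W/m².
— Configuration B (ϕ=+22.6°):
Solar longitude: L_s = 360° × (209 − 80)/365.25 = 127.146°.
sin δ = sin 23.44° × sin 127.146° = 0.31708, so δ = +18.486°.
cos h₀ = −tan(+22.6°) tan(+18.486°) = -0.1392, h₀ = 1.7104 rad.
Bracket: h₀ sin ϕ sin δ + cos ϕ cos δ sin h₀ = 1.7104×0.38430×0.31708 + 0.92321×0.94840×0.99027 = 0.208419 + 0.867053 = 1.075472.
Q̄ = (S_0/π) × [bracket] = (1361/π) × 1.075472 = 465.92 W/m².
Ratio Q̄_A / Q̄_B = 406.65 / 465.92 = 0.8728.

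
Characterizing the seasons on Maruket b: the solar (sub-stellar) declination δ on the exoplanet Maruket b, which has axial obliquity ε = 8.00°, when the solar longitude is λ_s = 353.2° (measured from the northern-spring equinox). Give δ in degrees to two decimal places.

δ = -0.94°

sin δ = sin ε · sin λ_s = sin 8.00° × sin 353.2° = -0.016479.
δ = arcsin(-0.016479) = -0.94°.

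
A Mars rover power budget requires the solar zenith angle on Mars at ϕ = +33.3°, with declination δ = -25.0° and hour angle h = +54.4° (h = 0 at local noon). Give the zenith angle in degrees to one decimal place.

θ_z = 77.9°

cos θ_z = sin ϕ sin δ + cos ϕ cos δ cos h = -0.232027 + 0.440957 = 0.208930.
θ_z = arccos(0.208930) = 77.9°.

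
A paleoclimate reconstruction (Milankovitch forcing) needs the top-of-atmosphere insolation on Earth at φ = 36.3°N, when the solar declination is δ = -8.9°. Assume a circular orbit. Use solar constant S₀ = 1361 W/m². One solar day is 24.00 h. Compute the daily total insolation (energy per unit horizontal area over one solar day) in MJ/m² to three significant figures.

cos H₀ = −tan(+36.3°) tan(-8.900°) = 0.1150, H₀ = 1.4555 rad.
Bracket: H₀ sin φ sin δ + cos φ cos δ sin H₀ = 1.4555×0.59201×-0.15471 + 0.80593×0.98796×0.99336 = -0.133309 + 0.790940 = 0.657631.
Q̄ = (S₀/π) × [bracket] = (1361/π) × 0.657631 = 284.90 W/m².
Daily total = Q̄ × 24.00 h × 3600 s/h = 284.90 × 24.00 × 3600 / 10⁶ = 24.62 MJ/m².

24.6 MJ/m²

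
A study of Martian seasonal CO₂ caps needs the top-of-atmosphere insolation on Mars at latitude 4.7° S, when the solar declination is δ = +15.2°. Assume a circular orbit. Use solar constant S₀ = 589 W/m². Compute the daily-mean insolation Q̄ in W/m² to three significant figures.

cos H₀ = −tan(-4.7°) tan(+15.200°) = 0.0223, H₀ = 1.5485 rad.
Bracket: H₀ sin φ sin δ + cos φ cos δ sin H₀ = 1.5485×-0.08194×0.26219 + 0.99664×0.96502×0.99975 = -0.033268 + 0.961537 = 0.928269.
Q̄ = (S₀/π) × [bracket] = (589/π) × 0.928269 = 174.0 W/m².

Q̄ ≈ 174 W/m²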